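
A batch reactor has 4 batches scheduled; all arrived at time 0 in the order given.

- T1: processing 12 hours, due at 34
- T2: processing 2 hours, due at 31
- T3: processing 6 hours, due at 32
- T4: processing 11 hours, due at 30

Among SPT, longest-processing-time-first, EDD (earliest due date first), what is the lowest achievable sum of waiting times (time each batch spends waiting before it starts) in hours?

SPT (increasing processing time): T2 T3 T4 T1.
T2: waits 0, runs 0→2
T3: waits 2, runs 2→8
T4: waits 8, runs 8→19
T1: waits 19, runs 19→31
Sum = 0+2+8+19 = 29.
LPT (decreasing processing time): T1 T4 T3 T2.
T1: waits 0, runs 0→12
T4: waits 12, runs 12→23
T3: waits 23, runs 23→29
T2: waits 29, runs 29→31
Sum = 0+12+23+29 = 64.
EDD (increasing due date): T4 T2 T3 T1.
T4: waits 0, runs 0→11
T2: waits 11, runs 11→13
T3: waits 13, runs 13→19
T1: waits 19, runs 19→31
Sum = 0+11+13+19 = 43.
SPT 29, LPT 64, EDD 43 → minimum 29.

29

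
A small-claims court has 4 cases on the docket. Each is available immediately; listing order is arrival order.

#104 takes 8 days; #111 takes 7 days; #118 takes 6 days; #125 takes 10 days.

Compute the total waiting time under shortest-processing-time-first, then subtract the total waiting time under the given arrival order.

-4

SPT (increasing processing time): #118 #111 #104 #125.
#118: waits 0, runs 0→6
#111: waits 6, runs 6→13
#104: waits 13, runs 13→21
#125: waits 21, runs 21→31
Sum = 0+6+13+21 = 40.
FIFO (arrival order): #104 #111 #118 #125.
#104: waits 0, runs 0→8
#111: waits 8, runs 8→15
#118: waits 15, runs 15→21
#125: waits 21, runs 21→31
Sum = 0+8+15+21 = 44.
Difference = 40 − 44 = -4.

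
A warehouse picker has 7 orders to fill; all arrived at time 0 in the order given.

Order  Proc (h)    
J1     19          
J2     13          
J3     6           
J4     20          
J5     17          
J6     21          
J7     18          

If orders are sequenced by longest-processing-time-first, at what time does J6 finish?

21

LPT (decreasing processing time): J6 J4 J1 J7 J5 J2 J3.
J6: 0→21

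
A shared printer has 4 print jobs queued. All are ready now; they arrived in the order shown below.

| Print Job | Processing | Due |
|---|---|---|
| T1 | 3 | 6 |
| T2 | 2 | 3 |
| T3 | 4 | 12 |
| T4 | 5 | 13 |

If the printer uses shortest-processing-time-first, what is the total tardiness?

SPT (increasing processing time): T2 T1 T3 T4.
T2: 0→2, due 3, tardiness 0
T1: 2→5, due 6, tardiness 0
T3: 5→9, due 12, tardiness 0
T4: 9→14, due 13, tardiness 1
Sum = 0+0+0+1 = 1.

1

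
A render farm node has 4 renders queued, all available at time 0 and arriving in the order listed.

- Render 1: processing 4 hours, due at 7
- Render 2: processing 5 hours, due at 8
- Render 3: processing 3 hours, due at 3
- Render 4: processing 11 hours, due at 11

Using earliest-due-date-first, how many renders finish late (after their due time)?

2

EDD (increasing due date): Render 3 Render 1 Render 2 Render 4.
Render 3: 0→3, due 3, tardiness 0
Render 1: 3→7, due 7, tardiness 0
Render 2: 7→12, due 8, tardiness 4
Render 4: 12→23, due 11, tardiness 12
Late renders: 2.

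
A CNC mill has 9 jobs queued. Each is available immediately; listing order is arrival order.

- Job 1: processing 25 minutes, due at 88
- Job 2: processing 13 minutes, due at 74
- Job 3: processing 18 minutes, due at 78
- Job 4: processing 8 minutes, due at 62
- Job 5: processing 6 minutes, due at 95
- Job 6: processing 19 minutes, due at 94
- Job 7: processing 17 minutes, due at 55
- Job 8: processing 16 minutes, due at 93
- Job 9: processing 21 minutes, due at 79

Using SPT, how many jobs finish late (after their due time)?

4

SPT (increasing processing time): Job 5 Job 4 Job 2 Job 8 Job 7 Job 3 Job 6 Job 9 Job 1.
Job 5: 0→6, due 95, tardiness 0
Job 4: 6→14, due 62, tardiness 0
Job 2: 14→27, due 74, tardiness 0
Job 8: 27→43, due 93, tardiness 0
Job 7: 43→60, due 55, tardiness 5
Job 3: 60→78, due 78, tardiness 0
Job 6: 78→97, due 94, tardiness 3
Job 9: 97→118, due 79, tardiness 39
Job 1: 118→143, due 88, tardiness 55
Late jobs: 4.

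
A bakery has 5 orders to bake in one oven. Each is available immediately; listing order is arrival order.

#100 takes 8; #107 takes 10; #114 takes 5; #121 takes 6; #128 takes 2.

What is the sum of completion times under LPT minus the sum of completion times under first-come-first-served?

3

LPT (decreasing processing time): #107 #100 #121 #114 #128.
#107: 0→10
#100: 10→18
#121: 18→24
#114: 24→29
#128: 29→31
Sum = 10+18+24+29+31 = 112.
FIFO (arrival order): #100 #107 #114 #121 #128.
#100: 0→8
#107: 8→18
#114: 18→23
#121: 23→29
#128: 29→31
Sum = 8+18+23+29+31 = 109.
Difference = 112 − 109 = 3.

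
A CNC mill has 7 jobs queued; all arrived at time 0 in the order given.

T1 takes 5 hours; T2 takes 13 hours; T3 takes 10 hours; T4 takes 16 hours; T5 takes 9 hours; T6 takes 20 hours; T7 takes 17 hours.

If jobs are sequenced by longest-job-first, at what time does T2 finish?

66

LPT (decreasing processing time): T6 T7 T4 T2 T3 T5 T1.
T6: 0→20
T7: 20→37
T4: 37→53
T2: 53→66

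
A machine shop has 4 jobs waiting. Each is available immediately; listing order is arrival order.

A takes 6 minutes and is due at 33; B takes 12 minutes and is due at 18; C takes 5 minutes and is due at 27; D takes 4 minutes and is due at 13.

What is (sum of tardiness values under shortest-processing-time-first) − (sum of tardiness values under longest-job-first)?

SPT (increasing processing time): D C A B.
D: 0→4, due 13, tardiness 0
C: 4→9, due 27, tardiness 0
A: 9→15, due 33, tardiness 0
B: 15→27, due 18, tardiness 9
Sum = 0+0+0+9 = 9.
LPT (decreasing processing time): B A C D.
B: 0→12, due 18, tardiness 0
A: 12→18, due 33, tardiness 0
C: 18→23, due 27, tardiness 0
D: 23→27, due 13, tardiness 14
Sum = 0+0+0+14 = 14.
Difference = 9 − 14 = -5.

-5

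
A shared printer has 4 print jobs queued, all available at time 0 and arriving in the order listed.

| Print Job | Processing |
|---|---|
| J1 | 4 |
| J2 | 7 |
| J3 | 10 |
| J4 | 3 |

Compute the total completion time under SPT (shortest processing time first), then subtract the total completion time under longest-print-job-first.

SPT (increasing processing time): J4 J1 J2 J3.
J4: 0→3
J1: 3→7
J2: 7→14
J3: 14→24
Sum = 3+7+14+24 = 48.
LPT (decreasing processing time): J3 J2 J1 J4.
J3: 0→10
J2: 10→17
J1: 17→21
J4: 21→24
Sum = 10+17+21+24 = 72.
Difference = 48 − 72 = -24.

-24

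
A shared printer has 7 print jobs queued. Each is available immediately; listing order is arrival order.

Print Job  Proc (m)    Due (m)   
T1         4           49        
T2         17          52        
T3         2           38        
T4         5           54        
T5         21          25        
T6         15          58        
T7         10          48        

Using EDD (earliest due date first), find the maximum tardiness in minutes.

16

EDD (increasing due date): T5 T3 T7 T1 T2 T4 T6.
T5: 0→21, due 25, tardiness 0
T3: 21→23, due 38, tardiness 0
T7: 23→33, due 48, tardiness 0
T1: 33→37, due 49, tardiness 0
T2: 37→54, due 52, tardiness 2
T4: 54→59, due 54, tardiness 5
T6: 59→74, due 58, tardiness 16
Maximum = 16.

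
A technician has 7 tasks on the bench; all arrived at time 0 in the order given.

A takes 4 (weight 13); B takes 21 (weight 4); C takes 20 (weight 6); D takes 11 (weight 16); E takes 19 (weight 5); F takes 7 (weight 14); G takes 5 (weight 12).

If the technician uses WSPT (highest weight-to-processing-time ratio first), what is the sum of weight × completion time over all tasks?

WSPT (decreasing weight/processing-time ratio): A G F D C E B.
A: finishes 4, weight 13, w·C = 52
G: finishes 9, weight 12, w·C = 108
F: finishes 16, weight 14, w·C = 224
D: finishes 27, weight 16, w·C = 432
C: finishes 47, weight 6, w·C = 282
E: finishes 66, weight 5, w·C = 330
B: finishes 87, weight 4, w·C = 348
Sum = 52+108+224+432+282+330+348 = 1776.

1776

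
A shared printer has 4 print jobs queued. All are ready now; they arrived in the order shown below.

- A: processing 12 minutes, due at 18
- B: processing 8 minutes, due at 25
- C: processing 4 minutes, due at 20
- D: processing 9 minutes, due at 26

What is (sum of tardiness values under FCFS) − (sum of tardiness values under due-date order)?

4

FIFO (arrival order): A B C D.
A: 0→12, due 18, tardiness 0
B: 12→20, due 25, tardiness 0
C: 20→24, due 20, tardiness 4
D: 24→33, due 26, tardiness 7
Sum = 0+0+4+7 = 11.
EDD (increasing due date): A C B D.
A: 0→12, due 18, tardiness 0
C: 12→16, due 20, tardiness 0
B: 16→24, due 25, tardiness 0
D: 24→33, due 26, tardiness 7
Sum = 0+0+0+7 = 7.
Difference = 11 − 7 = 4.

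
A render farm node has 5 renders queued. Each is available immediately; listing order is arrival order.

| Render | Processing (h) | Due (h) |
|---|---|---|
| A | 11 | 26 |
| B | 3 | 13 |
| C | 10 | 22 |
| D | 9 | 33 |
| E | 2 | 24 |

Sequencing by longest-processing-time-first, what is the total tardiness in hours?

LPT (decreasing processing time): A C D B E.
A: 0→11, due 26, tardiness 0
C: 11→21, due 22, tardiness 0
D: 21→30, due 33, tardiness 0
B: 30→33, due 13, tardiness 20
E: 33→35, due 24, tardiness 11
Sum = 0+0+0+20+11 = 31.

31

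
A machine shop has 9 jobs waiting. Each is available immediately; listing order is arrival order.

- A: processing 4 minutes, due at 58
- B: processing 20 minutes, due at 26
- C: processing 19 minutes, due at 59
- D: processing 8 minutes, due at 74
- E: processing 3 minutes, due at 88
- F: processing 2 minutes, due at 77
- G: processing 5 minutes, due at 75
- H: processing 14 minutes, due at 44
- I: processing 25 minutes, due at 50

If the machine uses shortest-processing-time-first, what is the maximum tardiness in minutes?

SPT (increasing processing time): F E A G D H C B I.
F: 0→2, due 77, tardiness 0
E: 2→5, due 88, tardiness 0
A: 5→9, due 58, tardiness 0
G: 9→14, due 75, tardiness 0
D: 14→22, due 74, tardiness 0
H: 22→36, due 44, tardiness 0
C: 36→55, due 59, tardiness 0
B: 55→75, due 26, tardiness 49
I: 75→100, due 50, tardiness 50
Maximum = 50.

50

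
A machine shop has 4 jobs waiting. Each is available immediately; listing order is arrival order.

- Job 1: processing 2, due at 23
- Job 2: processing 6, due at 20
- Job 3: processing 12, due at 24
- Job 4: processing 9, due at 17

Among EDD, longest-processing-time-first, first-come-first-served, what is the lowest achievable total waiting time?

EDD (increasing due date): Job 4 Job 2 Job 1 Job 3.
Job 4: waits 0, runs 0→9
Job 2: waits 9, runs 9→15
Job 1: waits 15, runs 15→17
Job 3: waits 17, runs 17→29
Sum = 0+9+15+17 = 41.
LPT (decreasing processing time): Job 3 Job 4 Job 2 Job 1.
Job 3: waits 0, runs 0→12
Job 4: waits 12, runs 12→21
Job 2: waits 21, runs 21→27
Job 1: waits 27, runs 27→29
Sum = 0+12+21+27 = 60.
FIFO (arrival order): Job 1 Job 2 Job 3 Job 4.
Job 1: waits 0, runs 0→2
Job 2: waits 2, runs 2→8
Job 3: waits 8, runs 8→20
Job 4: waits 20, runs 20→29
Sum = 0+2+8+20 = 30.
EDD 41, LPT 60, FIFO 30 → minimum 30.

30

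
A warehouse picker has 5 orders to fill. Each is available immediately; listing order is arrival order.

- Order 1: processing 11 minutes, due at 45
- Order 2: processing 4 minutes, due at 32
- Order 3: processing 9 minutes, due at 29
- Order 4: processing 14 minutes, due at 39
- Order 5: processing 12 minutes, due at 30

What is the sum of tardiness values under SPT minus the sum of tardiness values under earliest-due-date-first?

SPT (increasing processing time): Order 2 Order 3 Order 1 Order 5 Order 4.
Order 2: 0→4, due 32, tardiness 0
Order 3: 4→13, due 29, tardiness 0
Order 1: 13→24, due 45, tardiness 0
Order 5: 24→36, due 30, tardiness 6
Order 4: 36→50, due 39, tardiness 11
Sum = 0+0+0+6+11 = 17.
EDD (increasing due date): Order 3 Order 5 Order 2 Order 4 Order 1.
Order 3: 0→9, due 29, tardiness 0
Order 5: 9→21, due 30, tardiness 0
Order 2: 21→25, due 32, tardiness 0
Order 4: 25→39, due 39, tardiness 0
Order 1: 39→50, due 45, tardiness 5
Sum = 0+0+0+0+5 = 5.
Difference = 17 − 5 = 12.

12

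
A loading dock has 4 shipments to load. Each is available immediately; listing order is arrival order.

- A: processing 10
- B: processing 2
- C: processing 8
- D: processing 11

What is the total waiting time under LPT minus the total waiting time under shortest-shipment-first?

29

LPT (decreasing processing time): D A C B.
D: waits 0, runs 0→11
A: waits 11, runs 11→21
C: waits 21, runs 21→29
B: waits 29, runs 29→31
Sum = 0+11+21+29 = 61.
SPT (increasing processing time): B C A D.
B: waits 0, runs 0→2
C: waits 2, runs 2→10
A: waits 10, runs 10→20
D: waits 20, runs 20→31
Sum = 0+2+10+20 = 32.
Difference = 61 − 32 = 29.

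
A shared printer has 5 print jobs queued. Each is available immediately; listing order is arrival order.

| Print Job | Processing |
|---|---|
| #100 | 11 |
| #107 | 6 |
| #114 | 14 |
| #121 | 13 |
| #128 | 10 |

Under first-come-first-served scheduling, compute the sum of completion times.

157

FIFO (arrival order): #100 #107 #114 #121 #128.
#100: 0→11
#107: 11→17
#114: 17→31
#121: 31→44
#128: 44→54
Sum = 11+17+31+44+54 = 157.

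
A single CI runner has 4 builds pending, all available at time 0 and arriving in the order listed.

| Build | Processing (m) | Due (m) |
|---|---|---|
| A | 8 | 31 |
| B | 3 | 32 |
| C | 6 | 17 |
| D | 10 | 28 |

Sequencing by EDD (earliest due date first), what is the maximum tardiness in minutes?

EDD (increasing due date): C D A B.
C: 0→6, due 17, tardiness 0
D: 6→16, due 28, tardiness 0
A: 16→24, due 31, tardiness 0
B: 24→27, due 32, tardiness 0
Maximum = 0.

0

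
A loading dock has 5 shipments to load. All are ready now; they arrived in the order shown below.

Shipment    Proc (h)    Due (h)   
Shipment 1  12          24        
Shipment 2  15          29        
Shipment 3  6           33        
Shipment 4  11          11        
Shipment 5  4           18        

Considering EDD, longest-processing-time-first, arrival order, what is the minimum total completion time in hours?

EDD (increasing due date): Shipment 4 Shipment 5 Shipment 1 Shipment 2 Shipment 3.
Shipment 4: 0→11
Shipment 5: 11→15
Shipment 1: 15→27
Shipment 2: 27→42
Shipment 3: 42→48
Sum = 11+15+27+42+48 = 143.
LPT (decreasing processing time): Shipment 2 Shipment 1 Shipment 4 Shipment 3 Shipment 5.
Shipment 2: 0→15
Shipment 1: 15→27
Shipment 4: 27→38
Shipment 3: 38→44
Shipment 5: 44→48
Sum = 15+27+38+44+48 = 172.
FIFO (arrival order): Shipment 1 Shipment 2 Shipment 3 Shipment 4 Shipment 5.
Shipment 1: 0→12
Shipment 2: 12→27
Shipment 3: 27→33
Shipment 4: 33→44
Shipment 5: 44→48
Sum = 12+27+33+44+48 = 164.
EDD 143, LPT 172, FIFO 164 → minimum 143.

143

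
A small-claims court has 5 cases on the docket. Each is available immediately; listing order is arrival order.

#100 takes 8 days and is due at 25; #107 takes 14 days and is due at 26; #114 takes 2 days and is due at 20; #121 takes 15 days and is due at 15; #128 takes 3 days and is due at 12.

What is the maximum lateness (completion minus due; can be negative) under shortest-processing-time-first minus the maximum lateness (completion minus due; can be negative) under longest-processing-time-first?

-1

SPT (increasing processing time): #114 #128 #100 #107 #121.
#114: 0→2, due 20, lateness -18
#128: 2→5, due 12, lateness -7
#100: 5→13, due 25, lateness -12
#107: 13→27, due 26, lateness 1
#121: 27→42, due 15, lateness 27
Maximum = 27.
LPT (decreasing processing time): #121 #107 #100 #128 #114.
#121: 0→15, due 15, lateness 0
#107: 15→29, due 26, lateness 3
#100: 29→37, due 25, lateness 12
#128: 37→40, due 12, lateness 28
#114: 40→42, due 20, lateness 22
Maximum = 28.
Difference = 27 − 28 = -1.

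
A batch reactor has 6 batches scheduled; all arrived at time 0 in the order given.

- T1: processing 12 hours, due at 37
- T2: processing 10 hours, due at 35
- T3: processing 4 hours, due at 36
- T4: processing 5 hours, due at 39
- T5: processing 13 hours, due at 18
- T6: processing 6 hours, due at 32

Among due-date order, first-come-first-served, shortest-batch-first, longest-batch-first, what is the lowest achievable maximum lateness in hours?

11

EDD (increasing due date): T5 T6 T2 T3 T1 T4.
T5: 0→13, due 18, lateness -5
T6: 13→19, due 32, lateness -13
T2: 19→29, due 35, lateness -6
T3: 29→33, due 36, lateness -3
T1: 33→45, due 37, lateness 8
T4: 45→50, due 39, lateness 11
Maximum = 11.
FIFO (arrival order): T1 T2 T3 T4 T5 T6.
T1: 0→12, due 37, lateness -25
T2: 12→22, due 35, lateness -13
T3: 22→26, due 36, lateness -10
T4: 26→31, due 39, lateness -8
T5: 31→44, due 18, lateness 26
T6: 44→50, due 32, lateness 18
Maximum = 26.
SPT (increasing processing time): T3 T4 T6 T2 T1 T5.
T3: 0→4, due 36, lateness -32
T4: 4→9, due 39, lateness -30
T6: 9→15, due 32, lateness -17
T2: 15→25, due 35, lateness -10
T1: 25→37, due 37, lateness 0
T5: 37→50, due 18, lateness 32
Maximum = 32.
LPT (decreasing processing time): T5 T1 T2 T6 T4 T3.
T5: 0→13, due 18, lateness -5
T1: 13→25, due 37, lateness -12
T2: 25→35, due 35, lateness 0
T6: 35→41, due 32, lateness 9
T4: 41→46, due 39, lateness 7
T3: 46→50, due 36, lateness 14
Maximum = 14.
EDD 11, FIFO 26, SPT 32, LPT 14 → minimum 11.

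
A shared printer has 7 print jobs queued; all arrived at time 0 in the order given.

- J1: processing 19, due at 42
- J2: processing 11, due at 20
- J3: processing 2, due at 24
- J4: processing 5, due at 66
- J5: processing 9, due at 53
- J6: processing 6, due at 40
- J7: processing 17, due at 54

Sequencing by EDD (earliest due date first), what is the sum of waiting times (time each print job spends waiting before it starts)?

192

EDD (increasing due date): J2 J3 J6 J1 J5 J7 J4.
J2: waits 0, runs 0→11
J3: waits 11, runs 11→13
J6: waits 13, runs 13→19
J1: waits 19, runs 19→38
J5: waits 38, runs 38→47
J7: waits 47, runs 47→64
J4: waits 64, runs 64→69
Sum = 0+11+13+19+38+47+64 = 192.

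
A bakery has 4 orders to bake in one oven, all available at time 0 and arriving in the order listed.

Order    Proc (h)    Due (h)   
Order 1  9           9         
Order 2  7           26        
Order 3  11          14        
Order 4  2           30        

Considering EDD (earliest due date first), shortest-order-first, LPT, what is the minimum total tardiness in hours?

7

EDD (increasing due date): Order 1 Order 3 Order 2 Order 4.
Order 1: 0→9, due 9, tardiness 0
Order 3: 9→20, due 14, tardiness 6
Order 2: 20→27, due 26, tardiness 1
Order 4: 27→29, due 30, tardiness 0
Sum = 0+6+1+0 = 7.
SPT (increasing processing time): Order 4 Order 2 Order 1 Order 3.
Order 4: 0→2, due 30, tardiness 0
Order 2: 2→9, due 26, tardiness 0
Order 1: 9→18, due 9, tardiness 9
Order 3: 18→29, due 14, tardiness 15
Sum = 0+0+9+15 = 24.
LPT (decreasing processing time): Order 3 Order 1 Order 2 Order 4.
Order 3: 0→11, due 14, tardiness 0
Order 1: 11→20, due 9, tardiness 11
Order 2: 20→27, due 26, tardiness 1
Order 4: 27→29, due 30, tardiness 0
Sum = 0+11+1+0 = 12.
EDD 7, SPT 24, LPT 12 → minimum 7.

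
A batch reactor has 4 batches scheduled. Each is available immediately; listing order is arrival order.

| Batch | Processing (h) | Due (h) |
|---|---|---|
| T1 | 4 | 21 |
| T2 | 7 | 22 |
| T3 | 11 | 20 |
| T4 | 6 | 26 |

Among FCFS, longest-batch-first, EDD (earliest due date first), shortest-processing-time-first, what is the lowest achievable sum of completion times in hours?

FIFO (arrival order): T1 T2 T3 T4.
T1: 0→4
T2: 4→11
T3: 11→22
T4: 22→28
Sum = 4+11+22+28 = 65.
LPT (decreasing processing time): T3 T2 T4 T1.
T3: 0→11
T2: 11→18
T4: 18→24
T1: 24→28
Sum = 11+18+24+28 = 81.
EDD (increasing due date): T3 T1 T2 T4.
T3: 0→11
T1: 11→15
T2: 15→22
T4: 22→28
Sum = 11+15+22+28 = 76.
SPT (increasing processing time): T1 T4 T2 T3.
T1: 0→4
T4: 4→10
T2: 10→17
T3: 17→28
Sum = 4+10+17+28 = 59.
FIFO 65, LPT 81, EDD 76, SPT 59 → minimum 59.

59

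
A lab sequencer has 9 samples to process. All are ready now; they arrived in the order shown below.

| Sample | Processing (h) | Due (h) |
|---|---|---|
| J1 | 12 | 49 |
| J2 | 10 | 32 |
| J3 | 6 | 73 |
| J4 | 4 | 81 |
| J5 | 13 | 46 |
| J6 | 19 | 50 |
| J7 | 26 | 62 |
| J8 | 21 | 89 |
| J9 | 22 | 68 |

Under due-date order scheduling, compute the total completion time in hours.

657

EDD (increasing due date): J2 J5 J1 J6 J7 J9 J3 J4 J8.
J2: 0→10
J5: 10→23
J1: 23→35
J6: 35→54
J7: 54→80
J9: 80→102
J3: 102→108
J4: 108→112
J8: 112→133
Sum = 10+23+35+54+80+102+108+112+133 = 657.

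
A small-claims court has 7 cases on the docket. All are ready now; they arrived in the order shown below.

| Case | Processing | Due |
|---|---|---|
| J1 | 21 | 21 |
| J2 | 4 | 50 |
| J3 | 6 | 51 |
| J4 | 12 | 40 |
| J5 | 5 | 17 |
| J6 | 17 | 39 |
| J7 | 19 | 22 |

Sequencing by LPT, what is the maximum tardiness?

63

LPT (decreasing processing time): J1 J7 J6 J4 J3 J5 J2.
J1: 0→21, due 21, tardiness 0
J7: 21→40, due 22, tardiness 18
J6: 40→57, due 39, tardiness 18
J4: 57→69, due 40, tardiness 29
J3: 69→75, due 51, tardiness 24
J5: 75→80, due 17, tardiness 63
J2: 80→84, due 50, tardiness 34
Maximum = 63.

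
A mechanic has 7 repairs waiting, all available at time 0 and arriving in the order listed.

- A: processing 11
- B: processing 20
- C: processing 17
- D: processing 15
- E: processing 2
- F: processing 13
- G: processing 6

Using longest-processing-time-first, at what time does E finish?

84

LPT (decreasing processing time): B C D F A G E.
B: 0→20
C: 20→37
D: 37→52
F: 52→65
A: 65→76
G: 76→82
E: 82→84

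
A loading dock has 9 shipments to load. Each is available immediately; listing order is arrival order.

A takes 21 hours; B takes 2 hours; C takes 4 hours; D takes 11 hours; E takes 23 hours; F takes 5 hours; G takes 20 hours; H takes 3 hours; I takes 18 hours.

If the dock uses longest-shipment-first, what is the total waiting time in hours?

611

LPT (decreasing processing time): E A G I D F C H B.
E: waits 0, runs 0→23
A: waits 23, runs 23→44
G: waits 44, runs 44→64
I: waits 64, runs 64→82
D: waits 82, runs 82→93
F: waits 93, runs 93→98
C: waits 98, runs 98→102
H: waits 102, runs 102→105
B: waits 105, runs 105→107
Sum = 0+23+44+64+82+93+98+102+105 = 611.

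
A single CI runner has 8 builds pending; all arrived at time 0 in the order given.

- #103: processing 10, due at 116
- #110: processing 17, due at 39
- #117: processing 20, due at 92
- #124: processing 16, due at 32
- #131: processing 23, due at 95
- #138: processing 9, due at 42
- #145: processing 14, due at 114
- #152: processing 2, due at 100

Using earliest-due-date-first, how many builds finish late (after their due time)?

0

EDD (increasing due date): #124 #110 #138 #117 #131 #152 #145 #103.
#124: 0→16, due 32, tardiness 0
#110: 16→33, due 39, tardiness 0
#138: 33→42, due 42, tardiness 0
#117: 42→62, due 92, tardiness 0
#131: 62→85, due 95, tardiness 0
#152: 85→87, due 100, tardiness 0
#145: 87→101, due 114, tardiness 0
#103: 101→111, due 116, tardiness 0
Late builds: 0.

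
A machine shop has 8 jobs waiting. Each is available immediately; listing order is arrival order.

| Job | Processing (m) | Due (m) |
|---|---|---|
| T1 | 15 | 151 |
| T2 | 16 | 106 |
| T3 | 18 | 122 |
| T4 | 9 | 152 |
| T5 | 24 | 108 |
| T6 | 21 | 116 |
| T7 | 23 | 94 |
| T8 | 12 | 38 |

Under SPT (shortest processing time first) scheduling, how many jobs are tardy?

2

SPT (increasing processing time): T4 T8 T1 T2 T3 T6 T7 T5.
T4: 0→9, due 152, tardiness 0
T8: 9→21, due 38, tardiness 0
T1: 21→36, due 151, tardiness 0
T2: 36→52, due 106, tardiness 0
T3: 52→70, due 122, tardiness 0
T6: 70→91, due 116, tardiness 0
T7: 91→114, due 94, tardiness 20
T5: 114→138, due 108, tardiness 30
Late jobs: 2.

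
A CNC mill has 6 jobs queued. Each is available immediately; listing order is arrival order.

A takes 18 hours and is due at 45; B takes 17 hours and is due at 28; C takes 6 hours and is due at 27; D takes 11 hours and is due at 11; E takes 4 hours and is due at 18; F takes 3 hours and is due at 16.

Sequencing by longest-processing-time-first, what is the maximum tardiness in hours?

LPT (decreasing processing time): A B D C E F.
A: 0→18, due 45, tardiness 0
B: 18→35, due 28, tardiness 7
D: 35→46, due 11, tardiness 35
C: 46→52, due 27, tardiness 25
E: 52→56, due 18, tardiness 38
F: 56→59, due 16, tardiness 43
Maximum = 43.

43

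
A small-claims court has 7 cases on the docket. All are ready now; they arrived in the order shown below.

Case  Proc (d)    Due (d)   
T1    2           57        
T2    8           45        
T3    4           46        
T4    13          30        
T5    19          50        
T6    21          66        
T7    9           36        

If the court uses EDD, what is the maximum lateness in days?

10

EDD (increasing due date): T4 T7 T2 T3 T5 T1 T6.
T4: 0→13, due 30, lateness -17
T7: 13→22, due 36, lateness -14
T2: 22→30, due 45, lateness -15
T3: 30→34, due 46, lateness -12
T5: 34→53, due 50, lateness 3
T1: 53→55, due 57, lateness -2
T6: 55→76, due 66, lateness 10
Maximum = 10.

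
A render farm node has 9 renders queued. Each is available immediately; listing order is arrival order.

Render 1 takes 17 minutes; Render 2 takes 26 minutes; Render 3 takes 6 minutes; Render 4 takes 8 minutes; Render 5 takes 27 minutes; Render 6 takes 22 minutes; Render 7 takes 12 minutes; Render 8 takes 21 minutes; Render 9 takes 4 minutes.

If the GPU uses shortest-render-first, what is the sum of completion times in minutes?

526

SPT (increasing processing time): Render 9 Render 3 Render 4 Render 7 Render 1 Render 8 Render 6 Render 2 Render 5.
Render 9: 0→4
Render 3: 4→10
Render 4: 10→18
Render 7: 18→30
Render 1: 30→47
Render 8: 47→68
Render 6: 68→90
Render 2: 90→116
Render 5: 116→143
Sum = 4+10+18+30+47+68+90+116+143 = 526.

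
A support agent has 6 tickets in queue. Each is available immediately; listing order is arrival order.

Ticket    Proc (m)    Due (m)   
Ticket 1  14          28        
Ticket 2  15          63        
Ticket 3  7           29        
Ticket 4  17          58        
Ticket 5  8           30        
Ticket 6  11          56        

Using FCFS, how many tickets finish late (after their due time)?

FIFO (arrival order): Ticket 1 Ticket 2 Ticket 3 Ticket 4 Ticket 5 Ticket 6.
Ticket 1: 0→14, due 28, tardiness 0
Ticket 2: 14→29, due 63, tardiness 0
Ticket 3: 29→36, due 29, tardiness 7
Ticket 4: 36→53, due 58, tardiness 0
Ticket 5: 53→61, due 30, tardiness 31
Ticket 6: 61→72, due 56, tardiness 16
Late tickets: 3.

3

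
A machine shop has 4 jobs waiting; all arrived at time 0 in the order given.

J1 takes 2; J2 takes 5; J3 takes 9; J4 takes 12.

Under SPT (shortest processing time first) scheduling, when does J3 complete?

SPT (increasing processing time): J1 J2 J3 J4.
J1: 0→2
J2: 2→7
J3: 7→16

16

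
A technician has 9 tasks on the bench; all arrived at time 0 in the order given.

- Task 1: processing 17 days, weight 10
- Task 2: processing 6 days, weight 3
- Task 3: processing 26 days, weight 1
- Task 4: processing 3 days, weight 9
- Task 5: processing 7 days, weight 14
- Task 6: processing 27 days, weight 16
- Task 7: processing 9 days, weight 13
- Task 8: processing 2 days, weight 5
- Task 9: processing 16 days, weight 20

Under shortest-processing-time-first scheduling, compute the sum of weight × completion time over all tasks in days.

SPT (increasing processing time): Task 8 Task 4 Task 2 Task 5 Task 7 Task 9 Task 1 Task 3 Task 6.
Task 8: finishes 2, weight 5, w·C = 10
Task 4: finishes 5, weight 9, w·C = 45
Task 2: finishes 11, weight 3, w·C = 33
Task 5: finishes 18, weight 14, w·C = 252
Task 7: finishes 27, weight 13, w·C = 351
Task 9: finishes 43, weight 20, w·C = 860
Task 1: finishes 60, weight 10, w·C = 600
Task 3: finishes 86, weight 1, w·C = 86
Task 6: finishes 113, weight 16, w·C = 1808
Sum = 10+45+33+252+351+860+600+86+1808 = 4045.

4045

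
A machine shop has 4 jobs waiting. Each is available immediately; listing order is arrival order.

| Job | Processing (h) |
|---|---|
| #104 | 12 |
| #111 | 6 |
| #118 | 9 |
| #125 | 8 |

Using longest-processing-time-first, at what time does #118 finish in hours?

LPT (decreasing processing time): #104 #118 #125 #111.
#104: 0→12
#118: 12→21

21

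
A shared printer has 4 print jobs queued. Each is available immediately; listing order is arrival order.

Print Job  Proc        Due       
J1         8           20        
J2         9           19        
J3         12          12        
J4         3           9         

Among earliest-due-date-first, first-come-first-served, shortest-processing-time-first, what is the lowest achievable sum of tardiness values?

20

EDD (increasing due date): J4 J3 J2 J1.
J4: 0→3, due 9, tardiness 0
J3: 3→15, due 12, tardiness 3
J2: 15→24, due 19, tardiness 5
J1: 24→32, due 20, tardiness 12
Sum = 0+3+5+12 = 20.
FIFO (arrival order): J1 J2 J3 J4.
J1: 0→8, due 20, tardiness 0
J2: 8→17, due 19, tardiness 0
J3: 17→29, due 12, tardiness 17
J4: 29→32, due 9, tardiness 23
Sum = 0+0+17+23 = 40.
SPT (increasing processing time): J4 J1 J2 J3.
J4: 0→3, due 9, tardiness 0
J1: 3→11, due 20, tardiness 0
J2: 11→20, due 19, tardiness 1
J3: 20→32, due 12, tardiness 20
Sum = 0+0+1+20 = 21.
EDD 20, FIFO 40, SPT 21 → minimum 20.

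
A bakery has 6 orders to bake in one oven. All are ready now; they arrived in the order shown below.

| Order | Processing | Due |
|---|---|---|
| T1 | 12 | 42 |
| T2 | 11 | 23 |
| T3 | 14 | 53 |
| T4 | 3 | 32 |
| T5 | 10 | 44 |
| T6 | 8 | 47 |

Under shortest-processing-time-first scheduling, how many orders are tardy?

SPT (increasing processing time): T4 T6 T5 T2 T1 T3.
T4: 0→3, due 32, tardiness 0
T6: 3→11, due 47, tardiness 0
T5: 11→21, due 44, tardiness 0
T2: 21→32, due 23, tardiness 9
T1: 32→44, due 42, tardiness 2
T3: 44→58, due 53, tardiness 5
Late orders: 3.

3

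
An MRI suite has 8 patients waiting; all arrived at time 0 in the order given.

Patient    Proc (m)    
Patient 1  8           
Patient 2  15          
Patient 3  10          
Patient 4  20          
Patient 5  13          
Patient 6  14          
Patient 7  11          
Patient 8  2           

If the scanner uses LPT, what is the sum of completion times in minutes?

LPT (decreasing processing time): Patient 4 Patient 2 Patient 6 Patient 5 Patient 7 Patient 3 Patient 1 Patient 8.
Patient 4: 0→20
Patient 2: 20→35
Patient 6: 35→49
Patient 5: 49→62
Patient 7: 62→73
Patient 3: 73→83
Patient 1: 83→91
Patient 8: 91→93
Sum = 20+35+49+62+73+83+91+93 = 506.

506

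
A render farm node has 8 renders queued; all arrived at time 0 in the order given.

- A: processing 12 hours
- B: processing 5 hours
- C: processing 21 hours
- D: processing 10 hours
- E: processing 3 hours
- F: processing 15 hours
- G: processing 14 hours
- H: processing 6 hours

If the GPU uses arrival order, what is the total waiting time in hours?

FIFO (arrival order): A B C D E F G H.
A: waits 0, runs 0→12
B: waits 12, runs 12→17
C: waits 17, runs 17→38
D: waits 38, runs 38→48
E: waits 48, runs 48→51
F: waits 51, runs 51→66
G: waits 66, runs 66→80
H: waits 80, runs 80→86
Sum = 0+12+17+38+48+51+66+80 = 312.

312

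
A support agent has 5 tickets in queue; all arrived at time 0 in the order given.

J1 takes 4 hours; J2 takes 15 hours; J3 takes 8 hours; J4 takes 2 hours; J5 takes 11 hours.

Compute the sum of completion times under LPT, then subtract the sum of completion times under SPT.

LPT (decreasing processing time): J2 J5 J3 J1 J4.
J2: 0→15
J5: 15→26
J3: 26→34
J1: 34→38
J4: 38→40
Sum = 15+26+34+38+40 = 153.
SPT (increasing processing time): J4 J1 J3 J5 J2.
J4: 0→2
J1: 2→6
J3: 6→14
J5: 14→25
J2: 25→40
Sum = 2+6+14+25+40 = 87.
Difference = 153 − 87 = 66.

66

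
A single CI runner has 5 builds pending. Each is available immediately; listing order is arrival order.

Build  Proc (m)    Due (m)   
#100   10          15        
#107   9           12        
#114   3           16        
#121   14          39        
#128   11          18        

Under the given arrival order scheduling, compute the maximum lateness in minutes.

29

FIFO (arrival order): #100 #107 #114 #121 #128.
#100: 0→10, due 15, lateness -5
#107: 10→19, due 12, lateness 7
#114: 19→22, due 16, lateness 6
#121: 22→36, due 39, lateness -3
#128: 36→47, due 18, lateness 29
Maximum = 29.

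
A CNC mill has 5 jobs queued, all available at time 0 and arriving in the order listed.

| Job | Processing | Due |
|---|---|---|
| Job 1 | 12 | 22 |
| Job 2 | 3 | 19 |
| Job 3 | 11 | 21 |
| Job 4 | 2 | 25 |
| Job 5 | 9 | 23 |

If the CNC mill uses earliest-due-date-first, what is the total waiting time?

78

EDD (increasing due date): Job 2 Job 3 Job 1 Job 5 Job 4.
Job 2: waits 0, runs 0→3
Job 3: waits 3, runs 3→14
Job 1: waits 14, runs 14→26
Job 5: waits 26, runs 26→35
Job 4: waits 35, runs 35→37
Sum = 0+3+14+26+35 = 78.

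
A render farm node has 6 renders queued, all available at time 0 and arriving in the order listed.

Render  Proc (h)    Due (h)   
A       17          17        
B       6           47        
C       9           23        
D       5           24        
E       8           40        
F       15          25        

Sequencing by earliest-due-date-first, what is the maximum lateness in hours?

21

EDD (increasing due date): A C D F E B.
A: 0→17, due 17, lateness 0
C: 17→26, due 23, lateness 3
D: 26→31, due 24, lateness 7
F: 31→46, due 25, lateness 21
E: 46→54, due 40, lateness 14
B: 54→60, due 47, lateness 13
Maximum = 21.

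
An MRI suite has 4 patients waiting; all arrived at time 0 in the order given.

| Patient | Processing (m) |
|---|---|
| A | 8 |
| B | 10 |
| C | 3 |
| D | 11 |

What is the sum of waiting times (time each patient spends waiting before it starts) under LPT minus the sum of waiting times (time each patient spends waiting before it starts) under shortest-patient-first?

LPT (decreasing processing time): D B A C.
D: waits 0, runs 0→11
B: waits 11, runs 11→21
A: waits 21, runs 21→29
C: waits 29, runs 29→32
Sum = 0+11+21+29 = 61.
SPT (increasing processing time): C A B D.
C: waits 0, runs 0→3
A: waits 3, runs 3→11
B: waits 11, runs 11→21
D: waits 21, runs 21→32
Sum = 0+3+11+21 = 35.
Difference = 61 − 35 = 26.

26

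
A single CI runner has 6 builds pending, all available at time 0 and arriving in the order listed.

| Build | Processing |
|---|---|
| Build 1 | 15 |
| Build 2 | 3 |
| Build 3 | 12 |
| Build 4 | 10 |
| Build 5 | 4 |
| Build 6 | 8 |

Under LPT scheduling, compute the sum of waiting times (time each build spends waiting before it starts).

LPT (decreasing processing time): Build 1 Build 3 Build 4 Build 6 Build 5 Build 2.
Build 1: waits 0, runs 0→15
Build 3: waits 15, runs 15→27
Build 4: waits 27, runs 27→37
Build 6: waits 37, runs 37→45
Build 5: waits 45, runs 45→49
Build 2: waits 49, runs 49→52
Sum = 0+15+27+37+45+49 = 173.

173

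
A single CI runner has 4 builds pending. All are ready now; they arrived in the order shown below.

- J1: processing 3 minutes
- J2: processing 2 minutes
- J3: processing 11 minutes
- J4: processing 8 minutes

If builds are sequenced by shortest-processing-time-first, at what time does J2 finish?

SPT (increasing processing time): J2 J1 J4 J3.
J2: 0→2

2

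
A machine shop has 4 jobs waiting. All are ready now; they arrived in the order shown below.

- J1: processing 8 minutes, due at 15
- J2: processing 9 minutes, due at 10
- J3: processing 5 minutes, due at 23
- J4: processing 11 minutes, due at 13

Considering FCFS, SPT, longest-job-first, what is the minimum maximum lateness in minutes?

13

FIFO (arrival order): J1 J2 J3 J4.
J1: 0→8, due 15, lateness -7
J2: 8→17, due 10, lateness 7
J3: 17→22, due 23, lateness -1
J4: 22→33, due 13, lateness 20
Maximum = 20.
SPT (increasing processing time): J3 J1 J2 J4.
J3: 0→5, due 23, lateness -18
J1: 5→13, due 15, lateness -2
J2: 13→22, due 10, lateness 12
J4: 22→33, due 13, lateness 20
Maximum = 20.
LPT (decreasing processing time): J4 J2 J1 J3.
J4: 0→11, due 13, lateness -2
J2: 11→20, due 10, lateness 10
J1: 20→28, due 15, lateness 13
J3: 28→33, due 23, lateness 10
Maximum = 13.
FIFO 20, SPT 20, LPT 13 → minimum 13.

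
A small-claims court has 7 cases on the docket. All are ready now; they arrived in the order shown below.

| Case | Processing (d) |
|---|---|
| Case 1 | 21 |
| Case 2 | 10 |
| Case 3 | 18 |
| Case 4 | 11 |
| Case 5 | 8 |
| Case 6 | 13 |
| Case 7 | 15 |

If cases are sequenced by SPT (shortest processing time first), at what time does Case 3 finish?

SPT (increasing processing time): Case 5 Case 2 Case 4 Case 6 Case 7 Case 3 Case 1.
Case 5: 0→8
Case 2: 8→18
Case 4: 18→29
Case 6: 29→42
Case 7: 42→57
Case 3: 57→75

75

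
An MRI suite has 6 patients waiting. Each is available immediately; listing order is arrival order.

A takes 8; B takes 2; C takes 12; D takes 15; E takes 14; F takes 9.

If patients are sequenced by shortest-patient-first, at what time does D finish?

SPT (increasing processing time): B A F C E D.
B: 0→2
A: 2→10
F: 10→19
C: 19→31
E: 31→45
D: 45→60

60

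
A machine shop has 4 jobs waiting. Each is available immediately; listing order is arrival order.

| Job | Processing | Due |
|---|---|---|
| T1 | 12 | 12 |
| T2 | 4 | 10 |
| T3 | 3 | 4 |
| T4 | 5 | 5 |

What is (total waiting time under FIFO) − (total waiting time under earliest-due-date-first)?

FIFO (arrival order): T1 T2 T3 T4.
T1: waits 0, runs 0→12
T2: waits 12, runs 12→16
T3: waits 16, runs 16→19
T4: waits 19, runs 19→24
Sum = 0+12+16+19 = 47.
EDD (increasing due date): T3 T4 T2 T1.
T3: waits 0, runs 0→3
T4: waits 3, runs 3→8
T2: waits 8, runs 8→12
T1: waits 12, runs 12→24
Sum = 0+3+8+12 = 23.
Difference = 47 − 23 = 24.

24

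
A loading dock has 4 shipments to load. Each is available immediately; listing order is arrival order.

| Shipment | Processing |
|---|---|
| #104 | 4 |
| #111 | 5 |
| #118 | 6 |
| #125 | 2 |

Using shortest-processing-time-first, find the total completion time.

SPT (increasing processing time): #125 #104 #111 #118.
#125: 0→2
#104: 2→6
#111: 6→11
#118: 11→17
Sum = 2+6+11+17 = 36.

36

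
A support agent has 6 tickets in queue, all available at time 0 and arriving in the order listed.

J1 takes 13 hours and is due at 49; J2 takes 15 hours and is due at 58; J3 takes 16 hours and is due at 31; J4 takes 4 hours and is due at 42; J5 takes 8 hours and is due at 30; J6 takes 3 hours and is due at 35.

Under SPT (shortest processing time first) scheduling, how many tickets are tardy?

1

SPT (increasing processing time): J6 J4 J5 J1 J2 J3.
J6: 0→3, due 35, tardiness 0
J4: 3→7, due 42, tardiness 0
J5: 7→15, due 30, tardiness 0
J1: 15→28, due 49, tardiness 0
J2: 28→43, due 58, tardiness 0
J3: 43→59, due 31, tardiness 28
Late tickets: 1.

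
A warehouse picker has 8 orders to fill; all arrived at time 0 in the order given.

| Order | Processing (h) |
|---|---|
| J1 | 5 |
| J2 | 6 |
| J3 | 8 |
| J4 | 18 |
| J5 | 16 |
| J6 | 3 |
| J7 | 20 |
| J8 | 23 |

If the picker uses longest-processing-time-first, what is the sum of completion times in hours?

575

LPT (decreasing processing time): J8 J7 J4 J5 J3 J2 J1 J6.
J8: 0→23
J7: 23→43
J4: 43→61
J5: 61→77
J3: 77→85
J2: 85→91
J1: 91→96
J6: 96→99
Sum = 23+43+61+77+85+91+96+99 = 575.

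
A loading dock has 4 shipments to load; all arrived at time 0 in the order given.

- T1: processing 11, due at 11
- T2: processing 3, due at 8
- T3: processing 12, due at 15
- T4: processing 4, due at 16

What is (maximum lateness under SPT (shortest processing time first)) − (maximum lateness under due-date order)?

SPT (increasing processing time): T2 T4 T1 T3.
T2: 0→3, due 8, lateness -5
T4: 3→7, due 16, lateness -9
T1: 7→18, due 11, lateness 7
T3: 18→30, due 15, lateness 15
Maximum = 15.
EDD (increasing due date): T2 T1 T3 T4.
T2: 0→3, due 8, lateness -5
T1: 3→14, due 11, lateness 3
T3: 14→26, due 15, lateness 11
T4: 26→30, due 16, lateness 14
Maximum = 14.
Difference = 15 − 14 = 1.

1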